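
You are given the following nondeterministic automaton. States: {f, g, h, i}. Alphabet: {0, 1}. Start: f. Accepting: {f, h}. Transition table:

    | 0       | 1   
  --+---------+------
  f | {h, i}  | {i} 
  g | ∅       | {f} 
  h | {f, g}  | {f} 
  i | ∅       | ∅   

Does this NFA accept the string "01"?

Yes

Start in {f}.
Read '0': {f} → {h, i}.
Read '1': {h, i} → {f}.
The final set {f} contains the accepting state f.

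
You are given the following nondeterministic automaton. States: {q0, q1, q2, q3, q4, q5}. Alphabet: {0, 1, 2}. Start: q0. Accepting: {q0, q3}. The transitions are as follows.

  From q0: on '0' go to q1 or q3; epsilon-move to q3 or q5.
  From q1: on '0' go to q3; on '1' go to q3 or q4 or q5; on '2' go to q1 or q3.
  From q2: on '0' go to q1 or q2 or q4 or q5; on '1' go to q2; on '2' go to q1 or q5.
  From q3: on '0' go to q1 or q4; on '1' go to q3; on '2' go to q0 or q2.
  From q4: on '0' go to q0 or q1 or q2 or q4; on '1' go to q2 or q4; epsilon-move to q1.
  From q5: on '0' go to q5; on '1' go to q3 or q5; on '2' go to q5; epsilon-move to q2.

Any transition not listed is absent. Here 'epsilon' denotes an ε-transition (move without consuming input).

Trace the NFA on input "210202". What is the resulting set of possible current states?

Start: ε-closure({q0}) = {q0, q2, q3, q5}.
Read '2': q0→∅, q2→{q1, q5}, q3→{q0, q2}, q5→{q5}; union {q0, q1, q2, q5}; ε-closure = {q0, q1, q2, q3, q5}.
Read '1': q0→∅, q1→{q3, q4, q5}, q2→{q2}, q3→{q3}, q5→{q3, q5}; union {q2, q3, q4, q5}; ε-closure = {q1, q2, q3, q4, q5}.
Read '0': q1→{q3}, q2→{q1, q2, q4, q5}, q3→{q1, q4}, q4→{q0, q1, q2, q4}, q5→{q5}; now {q0, q1, q2, q3, q4, q5}.
Read '2': q0→∅, q1→{q1, q3}, q2→{q1, q5}, q3→{q0, q2}, q4→∅, q5→{q5}; now {q0, q1, q2, q3, q5}.
Read '0': q0→{q1, q3}, q1→{q3}, q2→{q1, q2, q4, q5}, q3→{q1, q4}, q5→{q5}; now {q1, q2, q3, q4, q5}.
Read '2': q1→{q1, q3}, q2→{q1, q5}, q3→{q0, q2}, q4→∅, q5→{q5}; now {q0, q1, q2, q3, q5}.

{q0, q1, q2, q3, q5}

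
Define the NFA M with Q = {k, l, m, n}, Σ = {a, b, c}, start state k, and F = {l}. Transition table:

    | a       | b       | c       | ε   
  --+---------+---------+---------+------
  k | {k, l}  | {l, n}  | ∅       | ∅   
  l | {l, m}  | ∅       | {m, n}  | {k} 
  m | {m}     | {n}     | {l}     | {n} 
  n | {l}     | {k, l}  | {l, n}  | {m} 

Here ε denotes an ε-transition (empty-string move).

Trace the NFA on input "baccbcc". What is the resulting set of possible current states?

Start in {k}.
Read 'b': {k} → {k, l, m, n}.
Read 'a': {k, l, m, n} → {k, l, m, n}.
Read 'c': {k, l, m, n} → {k, l, m, n}.
Read 'c': {k, l, m, n} → {k, l, m, n}.
Read 'b': {k, l, m, n} → {k, l, m, n}.
Read 'c': {k, l, m, n} → {k, l, m, n}.
Read 'c': {k, l, m, n} → {k, l, m, n}.

{k, l, m, n}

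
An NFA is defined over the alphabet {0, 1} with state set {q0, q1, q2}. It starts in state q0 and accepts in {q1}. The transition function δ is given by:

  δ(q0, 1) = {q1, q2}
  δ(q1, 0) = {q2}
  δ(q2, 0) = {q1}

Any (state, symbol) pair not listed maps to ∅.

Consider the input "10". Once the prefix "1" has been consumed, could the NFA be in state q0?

No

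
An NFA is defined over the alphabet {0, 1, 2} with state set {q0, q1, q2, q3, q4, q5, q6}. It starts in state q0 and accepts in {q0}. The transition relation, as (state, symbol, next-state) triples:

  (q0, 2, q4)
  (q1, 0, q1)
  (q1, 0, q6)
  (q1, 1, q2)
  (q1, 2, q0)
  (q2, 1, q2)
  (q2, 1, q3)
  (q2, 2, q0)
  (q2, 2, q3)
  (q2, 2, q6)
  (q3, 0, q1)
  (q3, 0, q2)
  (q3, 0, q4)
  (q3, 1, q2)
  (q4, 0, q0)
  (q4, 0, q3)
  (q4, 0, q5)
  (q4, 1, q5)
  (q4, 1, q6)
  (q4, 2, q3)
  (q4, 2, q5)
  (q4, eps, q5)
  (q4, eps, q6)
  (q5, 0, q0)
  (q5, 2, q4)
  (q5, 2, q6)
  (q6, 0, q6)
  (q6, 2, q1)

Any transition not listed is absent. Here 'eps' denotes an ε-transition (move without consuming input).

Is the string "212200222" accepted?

Start in {q0}.
Read '2': q0→{q4}; union {q4}; ε-closure = {q4, q5, q6}.
Read '1': q4→{q5, q6}, q5→∅, q6→∅; now {q5, q6}.
Read '2': q5→{q4, q6}, q6→{q1}; union {q1, q4, q6}; ε-closure = {q1, q4, q5, q6}.
Read '2': q1→{q0}, q4→{q3, q5}, q5→{q4, q6}, q6→{q1}; now {q0, q1, q3, q4, q5, q6}.
Read '0': q0→∅, q1→{q1, q6}, q3→{q1, q2, q4}, q4→{q0, q3, q5}, q5→{q0}, q6→{q6}; now {q0, q1, q2, q3, q4, q5, q6}.
Read '0': q0→∅, q1→{q1, q6}, q2→∅, q3→{q1, q2, q4}, q4→{q0, q3, q5}, q5→{q0}, q6→{q6}; now {q0, q1, q2, q3, q4, q5, q6}.
Read '2': q0→{q4}, q1→{q0}, q2→{q0, q3, q6}, q3→∅, q4→{q3, q5}, q5→{q4, q6}, q6→{q1}; now {q0, q1, q3, q4, q5, q6}.
Read '2': q0→{q4}, q1→{q0}, q3→∅, q4→{q3, q5}, q5→{q4, q6}, q6→{q1}; now {q0, q1, q3, q4, q5, q6}.
Read '2': q0→{q4}, q1→{q0}, q3→∅, q4→{q3, q5}, q5→{q4, q6}, q6→{q1}; now {q0, q1, q3, q4, q5, q6}.
The final set {q0, q1, q3, q4, q5, q6} contains the accepting state q0.

Yes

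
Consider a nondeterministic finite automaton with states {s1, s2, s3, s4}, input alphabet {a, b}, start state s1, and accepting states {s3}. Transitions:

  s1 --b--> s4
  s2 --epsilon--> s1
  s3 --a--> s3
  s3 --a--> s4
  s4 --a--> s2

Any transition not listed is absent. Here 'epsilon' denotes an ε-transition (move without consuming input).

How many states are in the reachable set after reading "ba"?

2

Start in {s1}.
Read 'b': {s1} → {s4}.
Read 'a': {s4} → {s1, s2}.
That set has 2 states.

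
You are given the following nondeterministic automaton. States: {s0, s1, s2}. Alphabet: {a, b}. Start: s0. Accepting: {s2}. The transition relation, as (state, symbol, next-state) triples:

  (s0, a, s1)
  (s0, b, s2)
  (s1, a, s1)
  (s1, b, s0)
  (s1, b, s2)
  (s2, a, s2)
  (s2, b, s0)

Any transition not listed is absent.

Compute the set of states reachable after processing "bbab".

{s0, s2}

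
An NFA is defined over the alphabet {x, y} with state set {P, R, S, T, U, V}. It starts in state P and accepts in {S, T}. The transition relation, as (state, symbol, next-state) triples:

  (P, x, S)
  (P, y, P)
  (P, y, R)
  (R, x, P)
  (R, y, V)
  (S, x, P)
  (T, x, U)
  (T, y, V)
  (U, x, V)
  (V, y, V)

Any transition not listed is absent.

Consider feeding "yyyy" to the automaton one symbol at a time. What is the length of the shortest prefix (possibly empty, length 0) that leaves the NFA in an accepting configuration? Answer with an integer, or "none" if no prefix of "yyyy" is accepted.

Start in {P}.
Read 'y': P→{P, R}; now {P, R}.
Read 'y': P→{P, R}, R→{V}; now {P, R, V}.
Read 'y': P→{P, R}, R→{V}, V→{V}; now {P, R, V}.
Read 'y': P→{P, R}, R→{V}, V→{V}; now {P, R, V}.
No reachable set along the way intersects F.

none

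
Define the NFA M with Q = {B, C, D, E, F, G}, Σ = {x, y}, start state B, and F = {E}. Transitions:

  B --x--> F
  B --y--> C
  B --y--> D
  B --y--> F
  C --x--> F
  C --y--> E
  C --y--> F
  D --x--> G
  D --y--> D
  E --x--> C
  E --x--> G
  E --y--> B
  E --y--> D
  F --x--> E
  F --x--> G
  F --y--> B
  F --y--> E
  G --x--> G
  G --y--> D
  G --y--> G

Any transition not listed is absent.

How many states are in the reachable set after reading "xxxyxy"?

5

Start in {B}.
Read 'x': B→{F}; now {F}.
Read 'x': F→{E, G}; now {E, G}.
Read 'x': E→{C, G}, G→{G}; now {C, G}.
Read 'y': C→{E, F}, G→{D, G}; now {D, E, F, G}.
Read 'x': D→{G}, E→{C, G}, F→{E, G}, G→{G}; now {C, E, G}.
Read 'y': C→{E, F}, E→{B, D}, G→{D, G}; now {B, D, E, F, G}.
That set has 5 states.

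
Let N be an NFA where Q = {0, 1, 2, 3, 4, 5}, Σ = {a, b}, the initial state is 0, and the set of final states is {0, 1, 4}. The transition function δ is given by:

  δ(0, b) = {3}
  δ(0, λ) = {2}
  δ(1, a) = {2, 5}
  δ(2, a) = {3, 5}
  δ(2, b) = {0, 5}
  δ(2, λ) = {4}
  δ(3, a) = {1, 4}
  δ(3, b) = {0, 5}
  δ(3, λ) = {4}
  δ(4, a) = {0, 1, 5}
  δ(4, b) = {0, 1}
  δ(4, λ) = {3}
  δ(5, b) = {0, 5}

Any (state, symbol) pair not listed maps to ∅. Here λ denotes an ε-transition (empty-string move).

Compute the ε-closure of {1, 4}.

{1, 3, 4}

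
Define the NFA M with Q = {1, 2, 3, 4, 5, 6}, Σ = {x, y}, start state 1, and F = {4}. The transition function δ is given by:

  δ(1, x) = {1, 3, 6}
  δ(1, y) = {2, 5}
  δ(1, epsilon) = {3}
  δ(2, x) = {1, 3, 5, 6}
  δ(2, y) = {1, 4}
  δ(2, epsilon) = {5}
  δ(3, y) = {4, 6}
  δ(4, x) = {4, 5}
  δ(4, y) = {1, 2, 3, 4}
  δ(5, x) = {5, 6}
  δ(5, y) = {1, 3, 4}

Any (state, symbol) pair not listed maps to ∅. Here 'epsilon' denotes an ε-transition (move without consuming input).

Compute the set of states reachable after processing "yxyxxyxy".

Start: ε-closure({1}) = {1, 3}.
Read 'y': {1, 3} → {2, 4, 5, 6}.
Read 'x': {2, 4, 5, 6} → {1, 3, 4, 5, 6}.
Read 'y': {1, 3, 4, 5, 6} → {1, 2, 3, 4, 5, 6}.
Read 'x': {1, 2, 3, 4, 5, 6} → {1, 3, 4, 5, 6}.
Read 'x': {1, 3, 4, 5, 6} → {1, 3, 4, 5, 6}.
Read 'y': {1, 3, 4, 5, 6} → {1, 2, 3, 4, 5, 6}.
Read 'x': {1, 2, 3, 4, 5, 6} → {1, 3, 4, 5, 6}.
Read 'y': {1, 3, 4, 5, 6} → {1, 2, 3, 4, 5, 6}.

{1, 2, 3, 4, 5, 6}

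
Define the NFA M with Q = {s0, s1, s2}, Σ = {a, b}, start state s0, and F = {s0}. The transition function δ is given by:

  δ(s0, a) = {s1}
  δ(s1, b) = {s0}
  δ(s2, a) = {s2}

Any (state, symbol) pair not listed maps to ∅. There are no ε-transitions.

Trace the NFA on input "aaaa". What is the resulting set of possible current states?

∅

Start in {s0}.
Read 'a': s0→{s1}; now {s1}.
Read 'a': s1→∅; now ∅.
The set is empty and remains empty for the remaining 2 symbols.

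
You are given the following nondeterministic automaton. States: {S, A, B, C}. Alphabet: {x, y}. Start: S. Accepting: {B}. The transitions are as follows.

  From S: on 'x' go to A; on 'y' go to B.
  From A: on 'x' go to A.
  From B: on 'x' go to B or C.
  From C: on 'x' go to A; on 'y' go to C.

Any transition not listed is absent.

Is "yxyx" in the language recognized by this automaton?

No

Start in {S}.
Read 'y': S→{B}; now {B}.
Read 'x': B→{B, C}; now {B, C}.
Read 'y': B→∅, C→{C}; now {C}.
Read 'x': C→{A}; now {A}.
The final set {A} contains no accepting state.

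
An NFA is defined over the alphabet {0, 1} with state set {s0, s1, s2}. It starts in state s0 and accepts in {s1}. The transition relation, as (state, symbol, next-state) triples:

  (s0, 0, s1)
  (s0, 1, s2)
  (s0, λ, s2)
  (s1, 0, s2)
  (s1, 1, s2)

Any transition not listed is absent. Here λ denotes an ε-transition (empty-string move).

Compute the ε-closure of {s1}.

Begin with {s1}.
No ε-moves leave this set, so the closure equals the set itself.

{s1}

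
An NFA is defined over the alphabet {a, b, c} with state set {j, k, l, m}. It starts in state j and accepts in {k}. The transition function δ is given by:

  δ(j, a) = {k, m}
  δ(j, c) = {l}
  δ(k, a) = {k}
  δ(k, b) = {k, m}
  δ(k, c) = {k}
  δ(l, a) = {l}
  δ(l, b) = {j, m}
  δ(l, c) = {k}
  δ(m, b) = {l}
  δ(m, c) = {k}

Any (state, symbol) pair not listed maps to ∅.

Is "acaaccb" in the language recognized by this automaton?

Yes

Start in {j}.
Read 'a': {j} → {k, m}.
Read 'c': {k, m} → {k}.
Read 'a': {k} → {k}.
Read 'a': {k} → {k}.
Read 'c': {k} → {k}.
Read 'c': {k} → {k}.
Read 'b': {k} → {k, m}.
The final set {k, m} contains the accepting state k.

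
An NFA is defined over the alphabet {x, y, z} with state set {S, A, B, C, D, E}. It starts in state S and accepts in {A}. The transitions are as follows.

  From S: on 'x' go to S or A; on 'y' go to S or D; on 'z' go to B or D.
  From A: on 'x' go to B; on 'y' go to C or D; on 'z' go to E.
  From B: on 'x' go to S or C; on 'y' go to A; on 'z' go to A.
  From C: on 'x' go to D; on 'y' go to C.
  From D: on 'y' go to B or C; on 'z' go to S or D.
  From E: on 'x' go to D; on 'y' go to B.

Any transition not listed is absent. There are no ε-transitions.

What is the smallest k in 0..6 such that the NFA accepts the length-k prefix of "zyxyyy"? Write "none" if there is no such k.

2

Start in {S}.
Read 'z': {S} → {B, D}.
Read 'y': {B, D} → {A, B, C}.
None of the earlier sets intersect F, but {A, B, C} does.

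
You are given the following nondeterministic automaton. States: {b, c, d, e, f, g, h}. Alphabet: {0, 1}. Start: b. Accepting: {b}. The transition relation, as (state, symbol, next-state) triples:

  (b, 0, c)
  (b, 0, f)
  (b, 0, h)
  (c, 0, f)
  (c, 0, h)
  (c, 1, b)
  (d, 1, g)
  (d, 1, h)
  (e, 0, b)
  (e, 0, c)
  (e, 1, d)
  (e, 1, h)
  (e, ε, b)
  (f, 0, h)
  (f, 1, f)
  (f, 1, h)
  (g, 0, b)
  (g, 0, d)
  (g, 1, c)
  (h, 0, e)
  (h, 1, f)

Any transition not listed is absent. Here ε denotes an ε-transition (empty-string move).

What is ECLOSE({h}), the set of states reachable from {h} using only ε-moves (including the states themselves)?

{h}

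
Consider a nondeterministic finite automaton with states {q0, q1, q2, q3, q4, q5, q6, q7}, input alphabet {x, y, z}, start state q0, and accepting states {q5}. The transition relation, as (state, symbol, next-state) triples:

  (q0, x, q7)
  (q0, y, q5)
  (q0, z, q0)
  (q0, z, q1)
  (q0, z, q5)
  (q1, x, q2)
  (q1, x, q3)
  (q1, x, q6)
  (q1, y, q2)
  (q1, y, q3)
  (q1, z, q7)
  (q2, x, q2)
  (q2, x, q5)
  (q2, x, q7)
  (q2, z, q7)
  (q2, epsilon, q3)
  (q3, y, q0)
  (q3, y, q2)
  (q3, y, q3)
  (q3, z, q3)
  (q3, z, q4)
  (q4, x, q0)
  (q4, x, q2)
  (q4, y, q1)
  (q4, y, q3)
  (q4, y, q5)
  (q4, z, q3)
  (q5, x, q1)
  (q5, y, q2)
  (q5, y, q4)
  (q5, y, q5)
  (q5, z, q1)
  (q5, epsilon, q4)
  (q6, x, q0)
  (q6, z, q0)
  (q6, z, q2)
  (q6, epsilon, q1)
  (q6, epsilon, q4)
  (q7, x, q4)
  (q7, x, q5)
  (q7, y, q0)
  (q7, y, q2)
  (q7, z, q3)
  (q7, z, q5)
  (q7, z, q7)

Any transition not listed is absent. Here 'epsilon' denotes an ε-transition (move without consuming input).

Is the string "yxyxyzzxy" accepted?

Yes

Start in {q0}.
Read 'y': q0→{q5}; union {q5}; ε-closure = {q4, q5}.
Read 'x': q4→{q0, q2}, q5→{q1}; union {q0, q1, q2}; ε-closure = {q0, q1, q2, q3}.
Read 'y': q0→{q5}, q1→{q2, q3}, q2→∅, q3→{q0, q2, q3}; union {q0, q2, q3, q5}; ε-closure = {q0, q2, q3, q4, q5}.
Read 'x': q0→{q7}, q2→{q2, q5, q7}, q3→∅, q4→{q0, q2}, q5→{q1}; union {q0, q1, q2, q5, q7}; ε-closure = {q0, q1, q2, q3, q4, q5, q7}.
Read 'y': q0→{q5}, q1→{q2, q3}, q2→∅, q3→{q0, q2, q3}, q4→{q1, q3, q5}, q5→{q2, q4, q5}, q7→{q0, q2}; now {q0, q1, q2, q3, q4, q5}.
Read 'z': q0→{q0, q1, q5}, q1→{q7}, q2→{q7}, q3→{q3, q4}, q4→{q3}, q5→{q1}; now {q0, q1, q3, q4, q5, q7}.
Read 'z': q0→{q0, q1, q5}, q1→{q7}, q3→{q3, q4}, q4→{q3}, q5→{q1}, q7→{q3, q5, q7}; now {q0, q1, q3, q4, q5, q7}.
Read 'x': q0→{q7}, q1→{q2, q3, q6}, q3→∅, q4→{q0, q2}, q5→{q1}, q7→{q4, q5}; now {q0, q1, q2, q3, q4, q5, q6, q7}.
Read 'y': q0→{q5}, q1→{q2, q3}, q2→∅, q3→{q0, q2, q3}, q4→{q1, q3, q5}, q5→{q2, q4, q5}, q6→∅, q7→{q0, q2}; now {q0, q1, q2, q3, q4, q5}.
The final set {q0, q1, q2, q3, q4, q5} contains the accepting state q5.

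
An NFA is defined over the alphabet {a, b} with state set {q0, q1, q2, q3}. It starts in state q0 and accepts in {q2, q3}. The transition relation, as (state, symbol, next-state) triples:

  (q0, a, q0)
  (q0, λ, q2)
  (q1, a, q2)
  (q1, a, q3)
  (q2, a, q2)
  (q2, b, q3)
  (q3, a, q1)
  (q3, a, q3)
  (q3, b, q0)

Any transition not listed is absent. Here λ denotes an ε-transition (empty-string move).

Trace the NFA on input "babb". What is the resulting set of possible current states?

{q3}

Start: ε-closure({q0}) = {q0, q2}.
Read 'b': q0→∅, q2→{q3}; now {q3}.
Read 'a': q3→{q1, q3}; now {q1, q3}.
Read 'b': q1→∅, q3→{q0}; union {q0}; ε-closure = {q0, q2}.
Read 'b': q0→∅, q2→{q3}; now {q3}.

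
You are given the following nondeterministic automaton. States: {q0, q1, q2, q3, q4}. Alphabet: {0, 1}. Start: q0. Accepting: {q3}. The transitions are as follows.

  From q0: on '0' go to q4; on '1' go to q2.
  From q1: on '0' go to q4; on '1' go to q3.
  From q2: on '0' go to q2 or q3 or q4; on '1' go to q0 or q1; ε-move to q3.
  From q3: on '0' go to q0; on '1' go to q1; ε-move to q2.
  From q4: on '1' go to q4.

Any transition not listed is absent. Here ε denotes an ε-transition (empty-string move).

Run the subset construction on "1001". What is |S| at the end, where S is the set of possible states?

Start in {q0}.
Read '1': {q0} → {q2, q3}.
Read '0': {q2, q3} → {q0, q2, q3, q4}.
Read '0': {q0, q2, q3, q4} → {q0, q2, q3, q4}.
Read '1': {q0, q2, q3, q4} → {q0, q1, q2, q3, q4}.
That set has 5 states.

5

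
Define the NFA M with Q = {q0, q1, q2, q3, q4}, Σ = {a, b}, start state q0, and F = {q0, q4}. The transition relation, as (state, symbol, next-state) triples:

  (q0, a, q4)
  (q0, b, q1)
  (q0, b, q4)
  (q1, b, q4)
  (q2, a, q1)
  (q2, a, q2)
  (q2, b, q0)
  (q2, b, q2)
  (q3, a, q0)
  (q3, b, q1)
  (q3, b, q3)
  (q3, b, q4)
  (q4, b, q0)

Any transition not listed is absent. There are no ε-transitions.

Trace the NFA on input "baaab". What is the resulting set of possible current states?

Start in {q0}.
Read 'b': q0→{q1, q4}; now {q1, q4}.
Read 'a': q1→∅, q4→∅; now ∅.
The set is empty and remains empty for the remaining 3 symbols.

∅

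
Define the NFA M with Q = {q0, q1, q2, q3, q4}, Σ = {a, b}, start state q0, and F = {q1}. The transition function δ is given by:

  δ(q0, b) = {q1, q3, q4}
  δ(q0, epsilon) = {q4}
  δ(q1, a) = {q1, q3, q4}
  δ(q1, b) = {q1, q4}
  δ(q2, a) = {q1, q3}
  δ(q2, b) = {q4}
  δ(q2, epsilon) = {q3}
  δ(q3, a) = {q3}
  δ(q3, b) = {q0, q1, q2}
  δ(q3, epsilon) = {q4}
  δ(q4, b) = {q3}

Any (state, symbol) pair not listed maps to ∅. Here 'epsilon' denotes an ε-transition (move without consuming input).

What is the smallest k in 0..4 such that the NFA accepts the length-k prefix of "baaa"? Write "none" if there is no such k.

1

Start: ε-closure({q0}) = {q0, q4}.
Read 'b': q0→{q1, q3, q4}, q4→{q3}; now {q1, q3, q4}.
None of the earlier sets intersect F, but {q1, q3, q4} does.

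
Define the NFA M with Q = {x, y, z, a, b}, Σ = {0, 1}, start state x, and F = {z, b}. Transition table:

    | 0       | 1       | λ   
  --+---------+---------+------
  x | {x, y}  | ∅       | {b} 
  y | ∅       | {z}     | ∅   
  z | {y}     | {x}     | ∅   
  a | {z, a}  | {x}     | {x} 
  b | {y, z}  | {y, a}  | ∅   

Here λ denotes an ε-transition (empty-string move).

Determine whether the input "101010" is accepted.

Yes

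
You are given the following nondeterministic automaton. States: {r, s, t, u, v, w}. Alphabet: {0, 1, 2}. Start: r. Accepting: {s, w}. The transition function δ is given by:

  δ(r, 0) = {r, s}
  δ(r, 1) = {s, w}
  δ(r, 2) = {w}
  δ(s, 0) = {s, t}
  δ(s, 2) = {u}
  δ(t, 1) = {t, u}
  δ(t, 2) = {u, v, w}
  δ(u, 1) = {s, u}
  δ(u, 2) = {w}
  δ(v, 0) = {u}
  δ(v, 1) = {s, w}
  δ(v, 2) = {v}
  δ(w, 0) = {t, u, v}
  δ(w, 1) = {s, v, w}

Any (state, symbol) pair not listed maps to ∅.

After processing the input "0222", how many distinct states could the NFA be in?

0

Start in {r}.
Read '0': r→{r, s}; now {r, s}.
Read '2': r→{w}, s→{u}; now {u, w}.
Read '2': u→{w}, w→∅; now {w}.
Read '2': w→∅; now ∅.
That set has 0 states.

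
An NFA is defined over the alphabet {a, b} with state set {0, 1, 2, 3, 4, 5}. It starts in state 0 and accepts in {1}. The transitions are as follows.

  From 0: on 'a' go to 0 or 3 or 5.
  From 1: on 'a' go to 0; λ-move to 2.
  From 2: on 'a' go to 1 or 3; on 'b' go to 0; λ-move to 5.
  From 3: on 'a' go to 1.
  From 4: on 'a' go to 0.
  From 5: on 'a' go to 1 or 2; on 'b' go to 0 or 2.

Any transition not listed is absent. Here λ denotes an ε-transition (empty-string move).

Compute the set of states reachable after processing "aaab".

{0, 2, 5}

Start in {0}.
Read 'a': 0→{0, 3, 5}; now {0, 3, 5}.
Read 'a': 0→{0, 3, 5}, 3→{1}, 5→{1, 2}; now {0, 1, 2, 3, 5}.
Read 'a': 0→{0, 3, 5}, 1→{0}, 2→{1, 3}, 3→{1}, 5→{1, 2}; now {0, 1, 2, 3, 5}.
Read 'b': 0→∅, 1→∅, 2→{0}, 3→∅, 5→{0, 2}; union {0, 2}; ε-closure = {0, 2, 5}.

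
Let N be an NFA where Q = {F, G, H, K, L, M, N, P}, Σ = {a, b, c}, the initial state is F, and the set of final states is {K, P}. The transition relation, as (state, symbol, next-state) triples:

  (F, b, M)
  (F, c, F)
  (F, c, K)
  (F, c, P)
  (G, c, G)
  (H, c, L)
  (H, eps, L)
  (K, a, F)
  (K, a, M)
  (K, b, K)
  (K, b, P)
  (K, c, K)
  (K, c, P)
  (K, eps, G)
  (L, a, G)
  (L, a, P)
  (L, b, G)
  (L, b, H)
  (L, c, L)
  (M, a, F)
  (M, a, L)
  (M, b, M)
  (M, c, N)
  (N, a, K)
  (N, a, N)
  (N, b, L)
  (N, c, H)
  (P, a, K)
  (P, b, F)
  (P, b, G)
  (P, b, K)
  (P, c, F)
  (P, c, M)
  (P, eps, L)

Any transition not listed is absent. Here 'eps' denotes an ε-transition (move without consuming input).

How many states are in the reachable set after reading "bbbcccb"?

Start in {F}.
Read 'b': F→{M}; now {M}.
Read 'b': M→{M}; now {M}.
Read 'b': M→{M}; now {M}.
Read 'c': M→{N}; now {N}.
Read 'c': N→{H}; union {H}; ε-closure = {H, L}.
Read 'c': H→{L}, L→{L}; now {L}.
Read 'b': L→{G, H}; union {G, H}; ε-closure = {G, H, L}.
That set has 3 states.

3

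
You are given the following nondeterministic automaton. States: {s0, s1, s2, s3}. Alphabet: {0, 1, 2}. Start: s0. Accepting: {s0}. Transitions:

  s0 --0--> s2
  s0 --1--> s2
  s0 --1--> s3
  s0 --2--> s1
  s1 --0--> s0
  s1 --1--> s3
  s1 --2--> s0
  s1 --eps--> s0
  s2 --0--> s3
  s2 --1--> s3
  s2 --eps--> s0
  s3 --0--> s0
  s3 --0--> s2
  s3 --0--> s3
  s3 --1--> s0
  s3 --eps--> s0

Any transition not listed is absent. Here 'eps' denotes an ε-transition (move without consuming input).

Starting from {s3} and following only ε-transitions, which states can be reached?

Begin with {s3}.
ε-move s3 → s0; add s0.

{s0, s3}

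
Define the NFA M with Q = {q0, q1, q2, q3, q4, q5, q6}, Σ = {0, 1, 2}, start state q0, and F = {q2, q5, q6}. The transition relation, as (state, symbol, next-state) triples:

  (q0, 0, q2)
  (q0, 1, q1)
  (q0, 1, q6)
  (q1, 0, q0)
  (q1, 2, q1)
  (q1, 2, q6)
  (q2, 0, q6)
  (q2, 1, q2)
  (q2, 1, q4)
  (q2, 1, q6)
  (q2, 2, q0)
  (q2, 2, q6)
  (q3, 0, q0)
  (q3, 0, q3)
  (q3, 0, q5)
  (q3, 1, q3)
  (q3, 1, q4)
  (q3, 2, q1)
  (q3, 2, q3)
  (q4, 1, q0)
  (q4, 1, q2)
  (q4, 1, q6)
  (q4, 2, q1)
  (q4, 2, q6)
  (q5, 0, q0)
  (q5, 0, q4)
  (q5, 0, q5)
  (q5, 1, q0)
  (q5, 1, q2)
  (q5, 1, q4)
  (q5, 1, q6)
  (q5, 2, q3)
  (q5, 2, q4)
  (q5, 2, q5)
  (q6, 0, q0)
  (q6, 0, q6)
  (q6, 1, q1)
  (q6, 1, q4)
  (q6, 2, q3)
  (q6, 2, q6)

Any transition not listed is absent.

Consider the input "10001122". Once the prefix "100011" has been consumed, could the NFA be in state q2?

Yes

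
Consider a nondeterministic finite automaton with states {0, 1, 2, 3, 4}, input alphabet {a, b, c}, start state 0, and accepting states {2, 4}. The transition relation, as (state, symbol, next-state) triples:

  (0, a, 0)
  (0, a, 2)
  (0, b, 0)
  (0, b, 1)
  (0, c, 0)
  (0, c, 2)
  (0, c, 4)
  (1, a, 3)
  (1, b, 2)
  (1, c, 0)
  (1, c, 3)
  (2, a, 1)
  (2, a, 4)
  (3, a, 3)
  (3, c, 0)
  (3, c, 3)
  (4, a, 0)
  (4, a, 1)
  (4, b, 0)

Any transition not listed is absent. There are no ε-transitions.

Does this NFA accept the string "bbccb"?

Start in {0}.
Read 'b': 0→{0, 1}; now {0, 1}.
Read 'b': 0→{0, 1}, 1→{2}; now {0, 1, 2}.
Read 'c': 0→{0, 2, 4}, 1→{0, 3}, 2→∅; now {0, 2, 3, 4}.
Read 'c': 0→{0, 2, 4}, 2→∅, 3→{0, 3}, 4→∅; now {0, 2, 3, 4}.
Read 'b': 0→{0, 1}, 2→∅, 3→∅, 4→{0}; now {0, 1}.
The final set {0, 1} contains no accepting state.

No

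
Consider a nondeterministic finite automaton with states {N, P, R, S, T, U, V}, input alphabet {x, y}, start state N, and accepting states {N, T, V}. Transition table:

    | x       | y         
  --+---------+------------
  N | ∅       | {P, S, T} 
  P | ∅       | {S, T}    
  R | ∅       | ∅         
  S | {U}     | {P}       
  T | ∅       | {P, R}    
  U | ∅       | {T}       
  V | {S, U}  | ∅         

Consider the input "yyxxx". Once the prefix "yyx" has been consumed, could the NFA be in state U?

Yes

Start in {N}.
Read 'y': N→{P, S, T}; now {P, S, T}.
Read 'y': P→{S, T}, S→{P}, T→{P, R}; now {P, R, S, T}.
Read 'x': P→∅, R→∅, S→{U}, T→∅; now {U}.
State U is in {U}.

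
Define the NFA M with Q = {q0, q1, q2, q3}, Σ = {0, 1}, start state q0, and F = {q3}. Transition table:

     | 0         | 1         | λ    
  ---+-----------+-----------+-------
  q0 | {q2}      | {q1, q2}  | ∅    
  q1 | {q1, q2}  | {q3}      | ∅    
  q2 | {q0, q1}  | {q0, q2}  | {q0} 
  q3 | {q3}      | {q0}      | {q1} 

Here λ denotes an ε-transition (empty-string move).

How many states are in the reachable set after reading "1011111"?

4

Start in {q0}.
Read '1': q0→{q1, q2}; union {q1, q2}; ε-closure = {q0, q1, q2}.
Read '0': q0→{q2}, q1→{q1, q2}, q2→{q0, q1}; now {q0, q1, q2}.
Read '1': q0→{q1, q2}, q1→{q3}, q2→{q0, q2}; now {q0, q1, q2, q3}.
Read '1': q0→{q1, q2}, q1→{q3}, q2→{q0, q2}, q3→{q0}; now {q0, q1, q2, q3}.
Read '1': q0→{q1, q2}, q1→{q3}, q2→{q0, q2}, q3→{q0}; now {q0, q1, q2, q3}.
Read '1': q0→{q1, q2}, q1→{q3}, q2→{q0, q2}, q3→{q0}; now {q0, q1, q2, q3}.
Read '1': q0→{q1, q2}, q1→{q3}, q2→{q0, q2}, q3→{q0}; now {q0, q1, q2, q3}.
That set has 4 states.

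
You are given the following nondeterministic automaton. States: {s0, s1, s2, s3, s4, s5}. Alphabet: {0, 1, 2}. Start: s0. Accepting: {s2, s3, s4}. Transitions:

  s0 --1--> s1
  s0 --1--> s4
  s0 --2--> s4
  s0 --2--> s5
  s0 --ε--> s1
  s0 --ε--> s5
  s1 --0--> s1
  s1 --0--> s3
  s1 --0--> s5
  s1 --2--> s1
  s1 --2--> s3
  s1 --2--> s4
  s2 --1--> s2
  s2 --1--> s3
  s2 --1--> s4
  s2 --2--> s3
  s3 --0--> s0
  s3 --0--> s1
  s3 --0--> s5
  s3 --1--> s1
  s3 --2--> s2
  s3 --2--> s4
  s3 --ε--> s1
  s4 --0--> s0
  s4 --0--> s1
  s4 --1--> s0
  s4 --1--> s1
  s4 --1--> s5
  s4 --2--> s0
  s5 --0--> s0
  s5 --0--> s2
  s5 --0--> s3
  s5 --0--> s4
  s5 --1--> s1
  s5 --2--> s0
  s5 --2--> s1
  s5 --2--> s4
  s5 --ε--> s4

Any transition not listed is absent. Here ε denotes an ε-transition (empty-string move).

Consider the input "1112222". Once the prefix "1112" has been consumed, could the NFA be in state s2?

No

Start: ε-closure({s0}) = {s0, s1, s4, s5}.
Read '1': {s0, s1, s4, s5} → {s0, s1, s4, s5}.
Read '1': {s0, s1, s4, s5} → {s0, s1, s4, s5}.
Read '1': {s0, s1, s4, s5} → {s0, s1, s4, s5}.
Read '2': {s0, s1, s4, s5} → {s0, s1, s3, s4, s5}.
State s2 is not in {s0, s1, s3, s4, s5}.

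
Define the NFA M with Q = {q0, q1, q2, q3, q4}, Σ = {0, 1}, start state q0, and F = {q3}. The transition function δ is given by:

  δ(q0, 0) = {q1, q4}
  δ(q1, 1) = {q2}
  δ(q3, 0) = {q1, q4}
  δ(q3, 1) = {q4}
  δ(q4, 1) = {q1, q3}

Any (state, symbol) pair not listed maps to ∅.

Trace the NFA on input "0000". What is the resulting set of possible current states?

Start in {q0}.
Read '0': q0→{q1, q4}; now {q1, q4}.
Read '0': q1→∅, q4→∅; now ∅.
The set is empty and remains empty for the remaining 2 symbols.

∅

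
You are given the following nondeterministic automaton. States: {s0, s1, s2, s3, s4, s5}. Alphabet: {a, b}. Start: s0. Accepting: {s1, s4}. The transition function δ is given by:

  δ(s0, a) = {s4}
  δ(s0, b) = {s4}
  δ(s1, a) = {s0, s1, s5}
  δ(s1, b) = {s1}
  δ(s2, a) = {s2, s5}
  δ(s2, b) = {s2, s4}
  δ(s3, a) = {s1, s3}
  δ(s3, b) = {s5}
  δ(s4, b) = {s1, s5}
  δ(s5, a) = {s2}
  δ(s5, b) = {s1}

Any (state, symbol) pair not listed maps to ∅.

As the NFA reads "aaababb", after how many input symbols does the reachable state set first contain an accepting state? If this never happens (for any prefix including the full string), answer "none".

1

Start in {s0}.
Read 'a': {s0} → {s4}.
None of the earlier sets intersect F, but {s4} does.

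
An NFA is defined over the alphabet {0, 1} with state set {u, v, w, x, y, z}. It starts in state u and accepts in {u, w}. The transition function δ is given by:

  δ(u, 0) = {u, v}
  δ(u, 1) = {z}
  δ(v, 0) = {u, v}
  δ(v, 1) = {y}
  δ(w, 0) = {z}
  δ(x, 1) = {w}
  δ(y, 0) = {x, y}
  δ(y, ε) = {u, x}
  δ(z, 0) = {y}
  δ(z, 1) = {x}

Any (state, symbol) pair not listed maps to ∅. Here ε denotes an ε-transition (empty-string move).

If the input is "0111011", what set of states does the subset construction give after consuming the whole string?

{w}

Start in {u}.
Read '0': {u} → {u, v}.
Read '1': {u, v} → {u, x, y, z}.
Read '1': {u, x, y, z} → {w, x, z}.
Read '1': {w, x, z} → {w, x}.
Read '0': {w, x} → {z}.
Read '1': {z} → {x}.
Read '1': {x} → {w}.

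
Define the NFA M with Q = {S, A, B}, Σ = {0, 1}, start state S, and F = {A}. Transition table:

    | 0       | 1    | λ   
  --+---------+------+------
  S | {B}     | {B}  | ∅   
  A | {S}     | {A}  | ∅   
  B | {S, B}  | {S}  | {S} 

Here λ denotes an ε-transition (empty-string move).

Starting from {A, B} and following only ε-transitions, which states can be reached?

Begin with {A, B}.
ε-move B → S; add S.

{S, A, B}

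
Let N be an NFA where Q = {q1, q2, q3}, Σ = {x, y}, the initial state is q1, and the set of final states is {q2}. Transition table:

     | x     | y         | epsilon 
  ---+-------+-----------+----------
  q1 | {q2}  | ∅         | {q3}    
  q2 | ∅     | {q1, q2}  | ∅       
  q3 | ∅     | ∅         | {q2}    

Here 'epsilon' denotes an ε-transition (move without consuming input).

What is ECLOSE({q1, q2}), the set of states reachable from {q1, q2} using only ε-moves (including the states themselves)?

{q1, q2, q3}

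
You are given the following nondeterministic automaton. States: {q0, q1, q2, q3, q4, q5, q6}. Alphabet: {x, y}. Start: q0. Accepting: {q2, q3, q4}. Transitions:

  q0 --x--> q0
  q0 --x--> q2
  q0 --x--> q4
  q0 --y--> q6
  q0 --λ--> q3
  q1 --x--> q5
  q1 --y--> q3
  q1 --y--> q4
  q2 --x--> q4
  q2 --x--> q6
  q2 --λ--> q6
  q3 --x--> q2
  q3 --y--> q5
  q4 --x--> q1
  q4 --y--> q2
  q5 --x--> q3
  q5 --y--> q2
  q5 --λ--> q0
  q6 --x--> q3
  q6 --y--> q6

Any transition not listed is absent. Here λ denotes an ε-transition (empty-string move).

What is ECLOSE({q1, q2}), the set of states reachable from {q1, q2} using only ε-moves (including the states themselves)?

{q1, q2, q6}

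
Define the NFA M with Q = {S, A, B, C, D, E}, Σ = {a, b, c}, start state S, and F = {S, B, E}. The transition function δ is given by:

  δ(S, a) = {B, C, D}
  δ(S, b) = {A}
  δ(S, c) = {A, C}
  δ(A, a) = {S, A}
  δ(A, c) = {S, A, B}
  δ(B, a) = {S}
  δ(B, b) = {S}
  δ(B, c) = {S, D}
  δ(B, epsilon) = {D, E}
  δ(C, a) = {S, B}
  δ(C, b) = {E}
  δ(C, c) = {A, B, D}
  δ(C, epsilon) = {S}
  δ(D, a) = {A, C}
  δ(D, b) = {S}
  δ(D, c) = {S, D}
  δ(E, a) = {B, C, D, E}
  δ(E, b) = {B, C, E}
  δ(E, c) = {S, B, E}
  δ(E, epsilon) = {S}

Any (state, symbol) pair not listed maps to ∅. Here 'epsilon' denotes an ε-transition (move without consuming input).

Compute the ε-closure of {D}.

{D}

Begin with {D}.
No ε-moves leave this set, so the closure equals the set itself.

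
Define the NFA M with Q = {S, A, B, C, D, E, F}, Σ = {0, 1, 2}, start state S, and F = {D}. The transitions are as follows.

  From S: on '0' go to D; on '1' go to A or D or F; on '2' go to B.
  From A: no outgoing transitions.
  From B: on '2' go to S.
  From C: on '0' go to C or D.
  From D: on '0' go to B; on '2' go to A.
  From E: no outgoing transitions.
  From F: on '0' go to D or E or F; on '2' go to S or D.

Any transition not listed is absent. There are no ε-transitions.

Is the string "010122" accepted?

No

Start in {S}.
Read '0': {S} → {D}.
Read '1': {D} → ∅.
The set is empty and remains empty for the remaining 4 symbols.
The final set ∅ contains no accepting state.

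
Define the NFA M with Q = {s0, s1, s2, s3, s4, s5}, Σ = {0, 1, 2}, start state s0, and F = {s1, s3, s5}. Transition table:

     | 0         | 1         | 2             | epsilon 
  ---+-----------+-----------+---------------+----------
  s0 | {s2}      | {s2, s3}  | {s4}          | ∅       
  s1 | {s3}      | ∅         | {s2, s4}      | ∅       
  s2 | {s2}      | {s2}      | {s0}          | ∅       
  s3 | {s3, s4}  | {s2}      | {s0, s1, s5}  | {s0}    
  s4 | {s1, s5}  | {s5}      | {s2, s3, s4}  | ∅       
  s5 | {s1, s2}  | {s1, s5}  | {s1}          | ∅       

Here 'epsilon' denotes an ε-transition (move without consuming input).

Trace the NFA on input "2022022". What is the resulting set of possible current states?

{s0, s1, s2, s3, s4, s5}

Start in {s0}.
Read '2': s0→{s4}; now {s4}.
Read '0': s4→{s1, s5}; now {s1, s5}.
Read '2': s1→{s2, s4}, s5→{s1}; now {s1, s2, s4}.
Read '2': s1→{s2, s4}, s2→{s0}, s4→{s2, s3, s4}; now {s0, s2, s3, s4}.
Read '0': s0→{s2}, s2→{s2}, s3→{s3, s4}, s4→{s1, s5}; union {s1, s2, s3, s4, s5}; ε-closure = {s0, s1, s2, s3, s4, s5}.
Read '2': s0→{s4}, s1→{s2, s4}, s2→{s0}, s3→{s0, s1, s5}, s4→{s2, s3, s4}, s5→{s1}; now {s0, s1, s2, s3, s4, s5}.
Read '2': s0→{s4}, s1→{s2, s4}, s2→{s0}, s3→{s0, s1, s5}, s4→{s2, s3, s4}, s5→{s1}; now {s0, s1, s2, s3, s4, s5}.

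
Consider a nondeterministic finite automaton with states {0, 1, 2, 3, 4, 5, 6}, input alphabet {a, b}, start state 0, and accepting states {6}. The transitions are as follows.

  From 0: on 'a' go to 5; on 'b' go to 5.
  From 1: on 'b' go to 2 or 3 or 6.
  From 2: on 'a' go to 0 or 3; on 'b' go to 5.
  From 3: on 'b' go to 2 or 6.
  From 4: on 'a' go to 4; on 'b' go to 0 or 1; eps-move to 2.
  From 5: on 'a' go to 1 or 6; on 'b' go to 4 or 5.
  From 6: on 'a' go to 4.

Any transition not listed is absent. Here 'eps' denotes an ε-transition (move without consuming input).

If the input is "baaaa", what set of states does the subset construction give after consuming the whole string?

{0, 2, 3, 4, 5}

Start in {0}.
Read 'b': 0→{5}; now {5}.
Read 'a': 5→{1, 6}; now {1, 6}.
Read 'a': 1→∅, 6→{4}; union {4}; ε-closure = {2, 4}.
Read 'a': 2→{0, 3}, 4→{4}; union {0, 3, 4}; ε-closure = {0, 2, 3, 4}.
Read 'a': 0→{5}, 2→{0, 3}, 3→∅, 4→{4}; union {0, 3, 4, 5}; ε-closure = {0, 2, 3, 4, 5}.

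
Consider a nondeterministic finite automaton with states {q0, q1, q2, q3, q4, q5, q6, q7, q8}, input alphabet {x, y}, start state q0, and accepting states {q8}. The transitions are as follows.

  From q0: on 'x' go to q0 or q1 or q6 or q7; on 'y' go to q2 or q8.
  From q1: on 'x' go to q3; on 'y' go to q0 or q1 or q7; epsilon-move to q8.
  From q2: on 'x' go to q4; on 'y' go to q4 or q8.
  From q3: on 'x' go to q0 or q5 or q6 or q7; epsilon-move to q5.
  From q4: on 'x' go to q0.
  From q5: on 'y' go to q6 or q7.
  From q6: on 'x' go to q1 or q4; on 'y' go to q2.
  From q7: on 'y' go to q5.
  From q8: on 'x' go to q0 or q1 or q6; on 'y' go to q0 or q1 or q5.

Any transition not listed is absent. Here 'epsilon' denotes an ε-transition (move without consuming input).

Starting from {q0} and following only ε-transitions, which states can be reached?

Begin with {q0}.
No ε-moves leave this set, so the closure equals the set itself.

{q0}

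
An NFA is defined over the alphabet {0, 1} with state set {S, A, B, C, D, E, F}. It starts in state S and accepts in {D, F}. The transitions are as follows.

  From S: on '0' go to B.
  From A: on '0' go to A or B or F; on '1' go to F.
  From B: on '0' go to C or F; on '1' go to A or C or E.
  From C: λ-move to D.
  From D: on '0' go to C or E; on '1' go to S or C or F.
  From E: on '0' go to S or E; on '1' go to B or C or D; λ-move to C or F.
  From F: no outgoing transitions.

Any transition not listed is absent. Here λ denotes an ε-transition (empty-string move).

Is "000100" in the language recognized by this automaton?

Start in {S}.
Read '0': {S} → {B}.
Read '0': {B} → {C, D, F}.
Read '0': {C, D, F} → {C, D, E, F}.
Read '1': {C, D, E, F} → {S, B, C, D, F}.
Read '0': {S, B, C, D, F} → {B, C, D, E, F}.
Read '0': {B, C, D, E, F} → {S, C, D, E, F}.
The final set {S, C, D, E, F} contains the accepting states D, F.

Yes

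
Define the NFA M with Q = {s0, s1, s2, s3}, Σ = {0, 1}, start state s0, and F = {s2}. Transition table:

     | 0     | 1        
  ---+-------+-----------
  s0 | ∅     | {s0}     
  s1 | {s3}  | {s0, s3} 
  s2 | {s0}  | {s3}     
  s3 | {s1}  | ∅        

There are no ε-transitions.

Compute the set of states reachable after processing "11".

Start in {s0}.
Read '1': s0→{s0}; now {s0}.
Read '1': s0→{s0}; now {s0}.

{s0}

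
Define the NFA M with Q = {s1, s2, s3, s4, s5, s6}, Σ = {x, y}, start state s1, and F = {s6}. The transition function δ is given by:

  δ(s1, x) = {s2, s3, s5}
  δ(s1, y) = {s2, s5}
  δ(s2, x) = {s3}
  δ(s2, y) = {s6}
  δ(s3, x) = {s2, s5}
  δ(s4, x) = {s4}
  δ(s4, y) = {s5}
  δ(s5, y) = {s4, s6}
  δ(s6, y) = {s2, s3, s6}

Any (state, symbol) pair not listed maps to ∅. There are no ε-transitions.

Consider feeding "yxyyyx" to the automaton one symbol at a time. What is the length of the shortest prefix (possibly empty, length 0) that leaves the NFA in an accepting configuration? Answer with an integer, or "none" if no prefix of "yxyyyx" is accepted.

none

Start in {s1}.
Read 'y': {s1} → {s2, s5}.
Read 'x': {s2, s5} → {s3}.
Read 'y': {s3} → ∅.
The set is empty and remains empty for the remaining 3 symbols.
No reachable set along the way intersects F.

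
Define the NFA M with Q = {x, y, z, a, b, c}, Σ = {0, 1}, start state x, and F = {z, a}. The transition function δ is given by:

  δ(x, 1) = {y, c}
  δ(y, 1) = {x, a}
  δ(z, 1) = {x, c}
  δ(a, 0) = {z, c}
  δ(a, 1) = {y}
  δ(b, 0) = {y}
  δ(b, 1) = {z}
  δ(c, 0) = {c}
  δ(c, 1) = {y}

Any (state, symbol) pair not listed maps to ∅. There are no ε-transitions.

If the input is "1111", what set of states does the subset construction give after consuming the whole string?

{x, y, a, c}

Start in {x}.
Read '1': x→{y, c}; now {y, c}.
Read '1': y→{x, a}, c→{y}; now {x, y, a}.
Read '1': x→{y, c}, y→{x, a}, a→{y}; now {x, y, a, c}.
Read '1': x→{y, c}, y→{x, a}, a→{y}, c→{y}; now {x, y, a, c}.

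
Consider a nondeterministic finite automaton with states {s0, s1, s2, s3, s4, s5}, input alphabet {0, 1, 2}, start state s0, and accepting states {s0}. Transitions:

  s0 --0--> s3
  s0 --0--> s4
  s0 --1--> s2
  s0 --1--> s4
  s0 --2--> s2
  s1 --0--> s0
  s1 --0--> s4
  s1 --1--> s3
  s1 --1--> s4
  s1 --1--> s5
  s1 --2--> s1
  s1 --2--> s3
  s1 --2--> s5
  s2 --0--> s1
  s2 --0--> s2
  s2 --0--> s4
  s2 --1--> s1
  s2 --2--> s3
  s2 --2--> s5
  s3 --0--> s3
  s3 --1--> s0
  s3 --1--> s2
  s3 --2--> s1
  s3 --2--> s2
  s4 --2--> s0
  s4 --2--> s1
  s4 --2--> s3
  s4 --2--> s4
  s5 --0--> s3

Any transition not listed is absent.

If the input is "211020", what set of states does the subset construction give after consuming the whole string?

{s0, s1, s2, s4}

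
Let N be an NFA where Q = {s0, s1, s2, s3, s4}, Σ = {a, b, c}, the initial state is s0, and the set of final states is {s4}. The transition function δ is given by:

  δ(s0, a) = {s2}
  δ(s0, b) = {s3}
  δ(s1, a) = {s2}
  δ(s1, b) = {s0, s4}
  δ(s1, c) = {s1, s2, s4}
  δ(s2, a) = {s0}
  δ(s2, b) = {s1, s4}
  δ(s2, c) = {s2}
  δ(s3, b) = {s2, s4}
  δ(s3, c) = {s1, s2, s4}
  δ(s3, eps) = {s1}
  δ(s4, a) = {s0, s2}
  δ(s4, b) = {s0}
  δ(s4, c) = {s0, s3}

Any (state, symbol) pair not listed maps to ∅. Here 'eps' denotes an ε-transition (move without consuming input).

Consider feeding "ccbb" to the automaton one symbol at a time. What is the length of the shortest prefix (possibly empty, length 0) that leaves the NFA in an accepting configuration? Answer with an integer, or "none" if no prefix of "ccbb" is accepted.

Start in {s0}.
Read 'c': {s0} → ∅.
The set is empty and remains empty for the remaining 3 symbols.
No reachable set along the way intersects F.

none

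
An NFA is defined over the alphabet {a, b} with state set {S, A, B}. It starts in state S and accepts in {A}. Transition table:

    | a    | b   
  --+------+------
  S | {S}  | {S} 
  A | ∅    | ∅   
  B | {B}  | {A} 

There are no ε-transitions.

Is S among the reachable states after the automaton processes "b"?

Start in {S}.
Read 'b': S→{S}; now {S}.
State S is in {S}.

Yes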